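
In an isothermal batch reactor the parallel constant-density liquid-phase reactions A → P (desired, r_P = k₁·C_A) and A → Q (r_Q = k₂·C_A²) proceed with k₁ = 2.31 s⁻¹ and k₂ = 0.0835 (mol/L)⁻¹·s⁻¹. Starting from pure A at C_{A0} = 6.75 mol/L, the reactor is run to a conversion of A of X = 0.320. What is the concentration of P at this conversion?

1.79 mol/L

C_A = C_{A0}(1−X) = 4.590 mol/L.
Along a PFR/batch, dC_P/dC_A = −r_P/(r_P+r_Q) = −k₁/(k₁+k₂·C_A).
Integrating from C_{A0} to C_A: C_P = (2.31/0.0835)·ln[(2.31+0.0835·6.75)/(2.31+0.0835·4.59)] = 27.66·ln(2.874/2.693) = 1.793 mol/L.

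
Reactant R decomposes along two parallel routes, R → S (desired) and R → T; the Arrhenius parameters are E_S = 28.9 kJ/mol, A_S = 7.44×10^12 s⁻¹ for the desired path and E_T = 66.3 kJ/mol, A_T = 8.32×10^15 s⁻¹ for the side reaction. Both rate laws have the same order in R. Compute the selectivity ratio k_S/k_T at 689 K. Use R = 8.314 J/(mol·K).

0.612

Since both paths have the same order in R, the concentration cancels and S_{S/T} = k_S/k_T = (A_S/A_T)·exp[(E_T−E_S)/(RT)].
(E_T−E_S)/(RT) = (66.3−28.9)×10³/(8.314×689) = 37400/5728 = 6.529.
k_S/k_T = (7.44×10^12/8.32×10^15)·exp(6.529) = 8.942×10^-4 × 684.7 = 0.612.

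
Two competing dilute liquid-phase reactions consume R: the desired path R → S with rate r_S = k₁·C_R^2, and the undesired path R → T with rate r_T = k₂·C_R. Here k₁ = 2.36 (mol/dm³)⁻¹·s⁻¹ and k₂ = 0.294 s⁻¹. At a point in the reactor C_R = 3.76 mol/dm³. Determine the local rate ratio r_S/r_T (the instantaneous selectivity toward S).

S_{S/T} = r_S/r_T = (k₁·C_R^2)/(k₂·C_R) = (k₁/k₂)·C_R.
= (2.36×3.760^2) / (0.294×3.760) = 33.36/1.105 = 30.2.

30.2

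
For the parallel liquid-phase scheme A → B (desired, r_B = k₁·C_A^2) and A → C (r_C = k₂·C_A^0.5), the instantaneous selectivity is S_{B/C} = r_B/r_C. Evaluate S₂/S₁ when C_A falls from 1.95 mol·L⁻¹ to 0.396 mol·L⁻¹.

0.0915

S_{B/C} = (k₁/k₂)·C_A^1.5, so S₂/S₁ = (C_{A,2}/C_{A,1})^1.5.
= (0.396/1.95)^1.5 = (0.2031)^1.5 = 0.0915.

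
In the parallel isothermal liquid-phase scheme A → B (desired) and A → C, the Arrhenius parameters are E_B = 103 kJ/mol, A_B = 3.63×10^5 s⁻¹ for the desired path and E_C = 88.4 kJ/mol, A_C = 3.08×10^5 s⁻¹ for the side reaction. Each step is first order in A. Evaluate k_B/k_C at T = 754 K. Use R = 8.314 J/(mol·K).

Since both paths have the same order in A, the concentration cancels and S_{B/C} = k_B/k_C = (A_B/A_C)·exp[(E_C−E_B)/(RT)].
(E_C−E_B)/(RT) = (88.4−103)×10³/(8.314×754) = -14600/6269 = -2.329.
k_B/k_C = (3.63×10^5/3.08×10^5)·exp(-2.329) = 1.179 × 0.09739 = 0.115.
Since E_B > E_C, raising the temperature improves selectivity toward B.

0.115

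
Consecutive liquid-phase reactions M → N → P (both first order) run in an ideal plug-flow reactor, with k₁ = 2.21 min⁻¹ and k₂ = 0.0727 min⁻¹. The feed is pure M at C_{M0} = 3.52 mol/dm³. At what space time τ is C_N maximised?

The intermediate peaks when r₁ = r₂, i.e. k₁e^(−k₁τ) = k₂e^(−k₂τ), giving τ_opt = ln(k₂/k₁)/(k₂−k₁).
= ln(0.0727/2.21)/(0.0727−2.21) = ln(0.03290)/-2.137 = -3.414/-2.137 = 1.60 min.

1.60 min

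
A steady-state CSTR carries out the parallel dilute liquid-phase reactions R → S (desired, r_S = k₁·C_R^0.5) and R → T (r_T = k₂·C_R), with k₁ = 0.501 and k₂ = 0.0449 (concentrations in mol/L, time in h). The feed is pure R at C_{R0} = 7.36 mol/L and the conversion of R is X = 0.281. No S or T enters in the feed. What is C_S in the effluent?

1.71 mol/L

Exit C_R = C_{R0}(1−X) = 7.36×0.719 = 5.292 mol/L.
Rates in a CSTR are evaluated at the outlet concentration: r_S = 0.501×5.292^0.5 = 1.153, r_T = 0.0449×5.292 = 0.2376.
Fraction of consumed R going to S: r_S/(r_S+r_T) = 0.8291.
C_S = 0.8291·C_{R0}·X = 0.8291×7.36×0.281 = 1.71 mol/L.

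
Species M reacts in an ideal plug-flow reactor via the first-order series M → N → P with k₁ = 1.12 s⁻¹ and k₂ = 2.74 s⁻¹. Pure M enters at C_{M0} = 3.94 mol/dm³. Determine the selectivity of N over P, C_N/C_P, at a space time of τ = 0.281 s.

2.16

For first-order series with pure M initially, C_N(τ) = k₁C_{M0}/(k₂−k₁)·(e^(−k₁τ) − e^(−k₂τ)).
e^(−k₁τ) = e^(−1.12×0.281) = e^(−0.3147) = 0.7300; e^(−k₂τ) = e^(−0.7699) = 0.4630.
C_N = 1.12×3.94/(2.74−1.12) × (0.7300−0.4630) = 2.724×0.2670 = 0.7272 mol/dm³.
C_M = C_{M0}e^(−k₁τ) = 2.876 mol/dm³, so C_P = C_{M0}−C_M−C_N = 0.3367 mol/dm³; C_N/C_P = 2.16.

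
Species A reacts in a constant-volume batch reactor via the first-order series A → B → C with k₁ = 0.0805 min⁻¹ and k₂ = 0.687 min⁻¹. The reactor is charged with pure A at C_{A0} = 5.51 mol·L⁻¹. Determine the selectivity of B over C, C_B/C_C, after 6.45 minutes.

The intermediate concentration in a first-order A→B→C sequence is C_B = k₁C_{A0}(e^(−k₁t) − e^(−k₂t))/(k₂−k₁).
e^(−k₁t) = e^(−0.0805×6.45) = e^(−0.5192) = 0.5950; e^(−k₂t) = e^(−4.431) = 0.01190.
C_B = 0.0805×5.51/(0.687−0.0805) × (0.5950−0.01190) = 0.7313×0.5831 = 0.4264 mol·L⁻¹.
C_A = C_{A0}e^(−k₁t) = 3.278 mol·L⁻¹, so C_C = C_{A0}−C_A−C_B = 1.805 mol·L⁻¹; C_B/C_C = 0.236.

0.236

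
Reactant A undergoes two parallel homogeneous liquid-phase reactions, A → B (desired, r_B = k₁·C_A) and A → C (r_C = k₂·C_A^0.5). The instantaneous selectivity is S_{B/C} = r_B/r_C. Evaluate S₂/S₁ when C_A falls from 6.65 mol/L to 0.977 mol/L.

0.383

S_{B/C} = (k₁/k₂)·C_A^0.5, so S₂/S₁ = (C_{A,2}/C_{A,1})^0.5.
= (0.977/6.65)^0.5 = (0.1469)^0.5 = 0.383.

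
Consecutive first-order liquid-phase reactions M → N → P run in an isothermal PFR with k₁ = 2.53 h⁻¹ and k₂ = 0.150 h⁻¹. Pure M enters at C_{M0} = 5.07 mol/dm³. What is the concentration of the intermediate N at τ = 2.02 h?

The intermediate concentration in a first-order A→B→C sequence is C_N = k₁C_{M0}(e^(−k₁τ) − e^(−k₂τ))/(k₂−k₁).
e^(−k₁τ) = e^(−2.53×2.02) = e^(−5.111) = 0.006032; e^(−k₂τ) = e^(−0.3030) = 0.7386.
C_N = 2.53×5.07/(0.150−2.53) × (0.006032−0.7386) = (-5.390)×(-0.7326) = 3.948 mol/dm³.

3.95 mol/dm³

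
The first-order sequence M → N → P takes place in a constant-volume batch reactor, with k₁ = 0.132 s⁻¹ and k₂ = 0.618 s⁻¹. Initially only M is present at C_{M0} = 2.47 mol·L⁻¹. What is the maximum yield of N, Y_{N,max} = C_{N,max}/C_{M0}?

0.140

Evaluating C_N at t_opt = ln(k₂/k₁)/(k₂−k₁) gives C_{N,max}/C_{M0} = (k₁/k₂)^[k₂/(k₂−k₁)].
= (0.132/0.618)^(0.618/(0.618−0.132)) = (0.2136)^(1.272) = 0.1404.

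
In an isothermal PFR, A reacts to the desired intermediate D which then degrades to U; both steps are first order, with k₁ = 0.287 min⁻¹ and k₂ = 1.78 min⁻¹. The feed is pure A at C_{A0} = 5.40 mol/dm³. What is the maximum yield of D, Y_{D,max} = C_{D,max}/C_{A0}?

For a first-order series the maximum intermediate yield is C_{D,max}/C_{A0} = (k₁/k₂)^[k₂/(k₂−k₁)].
= (0.287/1.78)^(1.78/(1.78−0.287)) = (0.1612)^(1.192) = 0.1135.

0.114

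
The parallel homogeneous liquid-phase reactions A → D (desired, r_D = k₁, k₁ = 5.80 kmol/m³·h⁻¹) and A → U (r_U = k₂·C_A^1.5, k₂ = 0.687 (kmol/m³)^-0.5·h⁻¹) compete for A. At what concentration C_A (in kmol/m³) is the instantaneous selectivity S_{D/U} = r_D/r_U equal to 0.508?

6.51 kmol/m³

S_{D/U} = (k₁/k₂)·C_A^-1.5 ⇒ C_A = (S·k₂/k₁)^(1/(-1.5)).
= (0.508×0.687/5.80)^(-0.6667) = (0.06017)^(-0.6667) = 6.51 kmol/m³.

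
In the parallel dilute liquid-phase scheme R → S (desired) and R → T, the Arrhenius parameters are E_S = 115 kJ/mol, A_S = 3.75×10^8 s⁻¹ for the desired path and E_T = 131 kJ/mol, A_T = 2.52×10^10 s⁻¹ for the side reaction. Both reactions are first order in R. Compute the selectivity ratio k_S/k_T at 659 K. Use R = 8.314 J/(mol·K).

0.276

Since both paths have the same order in R, the concentration cancels and S_{S/T} = k_S/k_T = (A_S/A_T)·exp[(E_T−E_S)/(RT)].
(E_T−E_S)/(RT) = (131−115)×10³/(8.314×659) = 16000/5479 = 2.920.
k_S/k_T = (3.75×10^8/2.52×10^10)·exp(2.920) = 0.01488 × 18.55 = 0.276.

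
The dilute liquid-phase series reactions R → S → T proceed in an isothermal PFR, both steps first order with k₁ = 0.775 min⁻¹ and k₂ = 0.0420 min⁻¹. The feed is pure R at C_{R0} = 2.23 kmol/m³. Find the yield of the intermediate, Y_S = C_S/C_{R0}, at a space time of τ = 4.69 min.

Solving the coupled first-order balances gives C_S(τ) = [k₁/(k₂−k₁)]·C_{R0}·(e^(−k₁τ) − e^(−k₂τ)).
e^(−k₁τ) = e^(−0.775×4.69) = e^(−3.635) = 0.02639; e^(−k₂τ) = e^(−0.1970) = 0.8212.
C_S = 0.775×2.23/(0.0420−0.775) × (0.02639−0.8212) = (-2.358)×(-0.7948) = 1.874 kmol/m³.
Y_S = C_S/C_{R0} = 1.874/2.23 = 0.840.

0.840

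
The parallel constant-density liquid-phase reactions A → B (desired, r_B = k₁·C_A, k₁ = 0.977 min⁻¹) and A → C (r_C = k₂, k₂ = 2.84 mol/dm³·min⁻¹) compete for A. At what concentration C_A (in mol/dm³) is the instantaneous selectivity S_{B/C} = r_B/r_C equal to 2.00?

5.81 mol/dm³

S_{B/C} = (k₁/k₂)·C_A ⇒ C_A = S·k₂/k₁.
= 2.00×2.84/0.977 = 5.81 mol/dm³.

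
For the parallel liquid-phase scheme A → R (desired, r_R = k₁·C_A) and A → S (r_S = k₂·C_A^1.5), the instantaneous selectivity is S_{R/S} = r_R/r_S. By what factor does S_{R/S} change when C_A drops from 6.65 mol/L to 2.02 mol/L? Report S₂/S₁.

S_{R/S} = (k₁/k₂)·C_A^-0.5, so S₂/S₁ = (C_{A,2}/C_{A,1})^-0.5.
= (2.02/6.65)^(-0.5) = (0.3038)^(-0.5) = 1.81.

1.81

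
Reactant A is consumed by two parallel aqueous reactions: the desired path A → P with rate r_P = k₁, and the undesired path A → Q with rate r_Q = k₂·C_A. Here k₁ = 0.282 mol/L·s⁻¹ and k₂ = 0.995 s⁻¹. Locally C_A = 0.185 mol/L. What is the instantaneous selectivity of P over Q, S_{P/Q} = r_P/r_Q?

S_{P/Q} = r_P/r_Q = (k₁)/(k₂·C_A) = (k₁/k₂)·C_A⁻¹.
= (0.282) / (0.995×0.1850) = 0.2820/0.1841 = 1.53.
The undesired path is higher order in A, so low C_A (CSTR or dilute feed) favours P.

1.53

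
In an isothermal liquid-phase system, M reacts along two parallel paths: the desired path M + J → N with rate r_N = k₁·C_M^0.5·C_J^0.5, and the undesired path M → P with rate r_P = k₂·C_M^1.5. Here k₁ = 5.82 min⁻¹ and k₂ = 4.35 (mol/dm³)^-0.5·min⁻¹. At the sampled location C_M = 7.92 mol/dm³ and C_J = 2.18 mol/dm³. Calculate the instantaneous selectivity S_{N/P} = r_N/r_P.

S_{N/P} = r_N/r_P = (k₁·C_M^0.5·C_J^0.5)/(k₂·C_M^1.5) = (k₁/k₂)·C_M⁻¹·C_J^0.5.
= (5.82×7.920^0.5×2.180^0.5) / (4.35×7.920^1.5) = 24.18/96.96 = 0.249.

0.249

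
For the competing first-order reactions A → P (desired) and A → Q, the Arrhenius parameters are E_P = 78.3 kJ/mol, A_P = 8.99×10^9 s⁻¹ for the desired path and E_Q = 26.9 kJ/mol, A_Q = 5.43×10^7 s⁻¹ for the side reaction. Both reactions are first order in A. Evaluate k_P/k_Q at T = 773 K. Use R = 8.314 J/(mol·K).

Since both paths have the same order in A, the concentration cancels and S_{P/Q} = k_P/k_Q = (A_P/A_Q)·exp[(E_Q−E_P)/(RT)].
(E_Q−E_P)/(RT) = (26.9−78.3)×10³/(8.314×773) = -51400/6427 = -7.998.
k_P/k_Q = (8.99×10^9/5.43×10^7)·exp(-7.998) = 165.6 × 3.362×10^-4 = 0.0557.
Since E_P > E_Q, raising the temperature improves selectivity toward P.

0.0557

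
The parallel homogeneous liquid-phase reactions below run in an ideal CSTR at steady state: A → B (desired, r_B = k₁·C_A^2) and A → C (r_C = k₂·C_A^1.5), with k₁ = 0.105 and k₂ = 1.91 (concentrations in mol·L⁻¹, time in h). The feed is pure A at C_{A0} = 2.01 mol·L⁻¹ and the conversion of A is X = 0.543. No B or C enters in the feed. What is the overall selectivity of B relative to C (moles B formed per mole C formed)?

0.0527

Exit C_A = C_{A0}(1−X) = 2.01×0.457 = 0.9186 mol·L⁻¹.
A CSTR operates uniformly at the exit composition, giving r_B = 0.08860 and r_C = 1.682 (each k·C_A^n at C_A = 0.9186).
Overall selectivity = C_B/C_C = r_Bτ/(r_Cτ) = r_B/r_C = 0.0527.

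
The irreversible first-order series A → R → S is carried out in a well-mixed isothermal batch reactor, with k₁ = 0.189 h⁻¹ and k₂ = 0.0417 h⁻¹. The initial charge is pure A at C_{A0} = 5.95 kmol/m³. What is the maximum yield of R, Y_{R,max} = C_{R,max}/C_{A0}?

0.652

At the optimum, C_{R,max}/C_{A0} = (k₁/k₂)^[k₂/(k₂−k₁)].
= (0.189/0.0417)^(0.0417/(0.0417−0.189)) = (4.532)^(-0.2831) = 0.6519.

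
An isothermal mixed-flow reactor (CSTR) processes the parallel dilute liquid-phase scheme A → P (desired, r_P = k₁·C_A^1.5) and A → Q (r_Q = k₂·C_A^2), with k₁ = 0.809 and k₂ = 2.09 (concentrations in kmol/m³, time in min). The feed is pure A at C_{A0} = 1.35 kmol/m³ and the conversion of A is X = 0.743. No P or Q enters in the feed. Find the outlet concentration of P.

Exit C_A = C_{A0}(1−X) = 1.35×0.257 = 0.3470 kmol/m³.
In a CSTR the entire volume is at exit conditions, so r_P = 0.809×0.3470^1.5 = 0.1653 and r_Q = 2.09×0.3470^2 = 0.2516.
Fraction of consumed A going to P: r_P/(r_P+r_Q) = 0.3966.
C_P = 0.3966·C_{A0}·X = 0.3966×1.35×0.743 = 0.398 kmol/m³.

0.398 kmol/m³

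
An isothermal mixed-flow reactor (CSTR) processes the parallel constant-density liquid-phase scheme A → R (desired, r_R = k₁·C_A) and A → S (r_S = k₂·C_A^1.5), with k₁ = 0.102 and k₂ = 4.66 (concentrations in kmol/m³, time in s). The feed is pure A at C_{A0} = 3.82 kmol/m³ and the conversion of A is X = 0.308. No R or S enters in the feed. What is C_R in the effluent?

Exit C_A = C_{A0}(1−X) = 3.82×0.692 = 2.643 kmol/m³.
Rates in a CSTR are evaluated at the outlet concentration: r_R = 0.102×2.643 = 0.2696, r_S = 4.66×2.643^1.5 = 20.03.
Fraction of consumed A going to R: r_R/(r_R+r_S) = 0.01328.
C_R = 0.01328·C_{A0}·X = 0.01328×3.82×0.308 = 0.0156 kmol/m³.

0.0156 kmol/m³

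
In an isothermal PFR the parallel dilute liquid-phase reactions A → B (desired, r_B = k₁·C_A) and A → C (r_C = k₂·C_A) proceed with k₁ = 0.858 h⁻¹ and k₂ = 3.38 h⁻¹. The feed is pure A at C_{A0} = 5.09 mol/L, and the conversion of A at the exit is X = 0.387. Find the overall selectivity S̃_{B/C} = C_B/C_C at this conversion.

C_A = C_{A0}(1−X) = 3.120 mol/L.
Both paths are first order in A, so the instantaneous fraction to B is constant: dC_B/d(−C_A) = k₁/(k₁+k₂) = 0.2025.
C_B = 0.2025·(C_{A0}−C_A) = 0.2025×1.970 = 0.399 mol/L.
C_C = (C_{A0}−C_A)−C_B = 1.571 mol/L; S̃_{B/C} = 0.3988/1.571 = 0.254.

0.254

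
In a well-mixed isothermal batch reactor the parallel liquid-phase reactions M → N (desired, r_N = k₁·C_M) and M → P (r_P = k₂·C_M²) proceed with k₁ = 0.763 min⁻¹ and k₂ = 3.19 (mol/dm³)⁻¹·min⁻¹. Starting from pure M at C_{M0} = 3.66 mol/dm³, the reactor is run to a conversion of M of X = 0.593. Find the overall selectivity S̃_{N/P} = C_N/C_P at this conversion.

C_M = C_{M0}(1−X) = 1.490 mol/dm³.
Along a PFR/batch, dC_N/dC_M = −r_N/(r_N+r_P) = −k₁/(k₁+k₂·C_M).
Integrating from C_{M0} to C_M: C_N = (0.763/3.19)·ln[(0.763+3.19·3.66)/(0.763+3.19·1.49)] = 0.2392·ln(12.44/5.515) = 0.1945 mol/dm³.
C_P = (C_{M0}−C_M)−C_N = 1.976 mol/dm³; S̃_{N/P} = 0.1945/1.976 = 0.0985.

0.0985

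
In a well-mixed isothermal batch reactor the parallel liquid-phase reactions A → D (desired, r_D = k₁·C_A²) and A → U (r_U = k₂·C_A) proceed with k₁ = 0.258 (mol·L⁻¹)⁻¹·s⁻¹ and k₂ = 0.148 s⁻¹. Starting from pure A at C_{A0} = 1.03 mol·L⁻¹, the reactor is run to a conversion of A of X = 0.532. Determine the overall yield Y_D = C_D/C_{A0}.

0.299

C_A = C_{A0}(1−X) = 0.4820 mol·L⁻¹.
Along a PFR/batch, dC_U/dC_A = −r_U/(r_D+r_U) = −k₂/(k₂+k₁·C_A).
Integrating from C_{A0} to C_A: C_U = (0.148/0.258)·ln[(0.148+0.258·1.03)/(0.148+0.258·0.482)] = 0.5736·ln(0.4137/0.2724) = 0.2398 mol·L⁻¹.
Then C_D = (C_{A0}−C_A) − C_U = 0.5480 − 0.2398 = 0.3081 mol·L⁻¹.
Y_D = C_D/C_{A0} = 0.3081/1.03 = 0.299.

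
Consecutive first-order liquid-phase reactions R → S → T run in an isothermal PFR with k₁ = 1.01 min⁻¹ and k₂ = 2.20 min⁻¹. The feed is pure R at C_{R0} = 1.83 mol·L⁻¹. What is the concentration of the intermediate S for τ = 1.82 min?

0.219 mol·L⁻¹

Solving the coupled first-order balances gives C_S(τ) = [k₁/(k₂−k₁)]·C_{R0}·(e^(−k₁τ) − e^(−k₂τ)).
e^(−k₁τ) = e^(−1.01×1.82) = e^(−1.838) = 0.1591; e^(−k₂τ) = e^(−4.004) = 0.01824.
C_S = 1.01×1.83/(2.20−1.01) × (0.1591−0.01824) = 1.553×0.1409 = 0.2188 mol·L⁻¹.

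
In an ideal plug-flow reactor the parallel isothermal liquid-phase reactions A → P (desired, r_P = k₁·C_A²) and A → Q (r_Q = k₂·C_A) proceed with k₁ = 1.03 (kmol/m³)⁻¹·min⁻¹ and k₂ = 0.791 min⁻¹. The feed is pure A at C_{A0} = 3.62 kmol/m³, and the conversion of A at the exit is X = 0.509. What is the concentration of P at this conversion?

C_A = C_{A0}(1−X) = 1.777 kmol/m³.
Along a PFR/batch, dC_Q/dC_A = −r_Q/(r_P+r_Q) = −k₂/(k₂+k₁·C_A).
Integrating from C_{A0} to C_A: C_Q = (0.791/1.03)·ln[(0.791+1.03·3.62)/(0.791+1.03·1.78)] = 0.7680·ln(4.520/2.622) = 0.4182 kmol/m³.
Then C_P = (C_{A0}−C_A) − C_Q = 1.843 − 0.4182 = 1.424 kmol/m³.

1.42 kmol/m³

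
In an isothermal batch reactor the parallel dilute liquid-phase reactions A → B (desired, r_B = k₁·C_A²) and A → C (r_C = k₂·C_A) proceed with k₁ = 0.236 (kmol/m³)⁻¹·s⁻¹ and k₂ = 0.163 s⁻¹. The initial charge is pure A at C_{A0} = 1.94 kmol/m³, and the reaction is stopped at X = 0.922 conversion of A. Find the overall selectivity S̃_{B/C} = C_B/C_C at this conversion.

1.27

C_A = C_{A0}(1−X) = 0.1513 kmol/m³.
Along a PFR/batch, dC_C/dC_A = −r_C/(r_B+r_C) = −k₂/(k₂+k₁·C_A).
Integrating from C_{A0} to C_A: C_C = (0.163/0.236)·ln[(0.163+0.236·1.94)/(0.163+0.236·0.151)] = 0.6907·ln(0.6208/0.1987) = 0.7868 kmol/m³.
Then C_B = (C_{A0}−C_A) − C_C = 1.789 − 0.7868 = 1.002 kmol/m³.
S̃_{B/C} = C_B/C_C = 1.002/0.7868 = 1.27.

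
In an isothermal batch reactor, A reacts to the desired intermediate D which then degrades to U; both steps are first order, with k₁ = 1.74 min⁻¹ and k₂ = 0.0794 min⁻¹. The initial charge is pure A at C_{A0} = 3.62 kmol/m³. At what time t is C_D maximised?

1.86 min

For first-order series the maximum of C_D occurs at t_opt = ln(k₂/k₁)/(k₂−k₁).
= ln(0.0794/1.74)/(0.0794−1.74) = ln(0.04563)/-1.661 = -3.087/-1.661 = 1.86 min.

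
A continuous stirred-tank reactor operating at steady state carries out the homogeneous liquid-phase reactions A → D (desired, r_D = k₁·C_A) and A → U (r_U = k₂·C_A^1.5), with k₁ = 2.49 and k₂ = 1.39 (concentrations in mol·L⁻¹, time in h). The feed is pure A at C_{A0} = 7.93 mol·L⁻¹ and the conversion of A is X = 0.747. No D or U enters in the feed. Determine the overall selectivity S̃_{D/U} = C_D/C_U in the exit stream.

Exit C_A = C_{A0}(1−X) = 7.93×0.253 = 2.006 mol·L⁻¹.
A CSTR operates uniformly at the exit composition, giving r_D = 4.996 and r_U = 3.950 (each k·C_A^n at C_A = 2.006).
Overall selectivity = C_D/C_U = r_Dτ/(r_Uτ) = r_D/r_U = 1.26.

1.26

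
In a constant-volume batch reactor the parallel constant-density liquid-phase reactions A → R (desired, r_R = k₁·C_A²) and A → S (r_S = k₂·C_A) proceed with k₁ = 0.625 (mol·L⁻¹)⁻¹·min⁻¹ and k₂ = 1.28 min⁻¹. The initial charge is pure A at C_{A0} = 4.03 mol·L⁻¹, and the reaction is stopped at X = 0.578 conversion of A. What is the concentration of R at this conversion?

C_A = C_{A0}(1−X) = 1.701 mol·L⁻¹.
Along a PFR/batch, dC_S/dC_A = −r_S/(r_R+r_S) = −k₂/(k₂+k₁·C_A).
Integrating from C_{A0} to C_A: C_S = (1.28/0.625)·ln[(1.28+0.625·4.03)/(1.28+0.625·1.70)] = 2.048·ln(3.799/2.343) = 0.9898 mol·L⁻¹.
Then C_R = (C_{A0}−C_A) − C_S = 2.329 − 0.9898 = 1.340 mol·L⁻¹.

1.34 mol·L⁻¹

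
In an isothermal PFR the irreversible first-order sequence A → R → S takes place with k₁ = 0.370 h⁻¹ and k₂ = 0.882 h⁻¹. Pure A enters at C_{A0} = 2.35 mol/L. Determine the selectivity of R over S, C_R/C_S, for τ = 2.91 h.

Solving the coupled first-order balances gives C_R(τ) = [k₁/(k₂−k₁)]·C_{A0}·(e^(−k₁τ) − e^(−k₂τ)).
e^(−k₁τ) = e^(−0.370×2.91) = e^(−1.077) = 0.3407; e^(−k₂τ) = e^(−2.567) = 0.07679.
C_R = 0.370×2.35/(0.882−0.370) × (0.3407−0.07679) = 1.698×0.2639 = 0.4482 mol/L.
C_A = C_{A0}e^(−k₁τ) = 0.8007 mol/L, so C_S = C_{A0}−C_A−C_R = 1.101 mol/L; C_R/C_S = 0.407.

0.407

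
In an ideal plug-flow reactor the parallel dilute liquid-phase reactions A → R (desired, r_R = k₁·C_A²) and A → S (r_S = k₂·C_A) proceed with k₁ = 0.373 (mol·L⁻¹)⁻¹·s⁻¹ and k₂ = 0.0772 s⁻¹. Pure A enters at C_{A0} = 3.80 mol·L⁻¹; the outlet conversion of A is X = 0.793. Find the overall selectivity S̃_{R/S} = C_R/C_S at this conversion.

C_A = C_{A0}(1−X) = 0.7866 mol·L⁻¹.
Along a PFR/batch, dC_S/dC_A = −r_S/(r_R+r_S) = −k₂/(k₂+k₁·C_A).
Integrating from C_{A0} to C_A: C_S = (0.0772/0.373)·ln[(0.0772+0.373·3.80)/(0.0772+0.373·0.787)] = 0.2070·ln(1.495/0.3706) = 0.2886 mol·L⁻¹.
Then C_R = (C_{A0}−C_A) − C_S = 3.013 − 0.2886 = 2.725 mol·L⁻¹.
S̃_{R/S} = C_R/C_S = 2.725/0.2886 = 9.44.

9.44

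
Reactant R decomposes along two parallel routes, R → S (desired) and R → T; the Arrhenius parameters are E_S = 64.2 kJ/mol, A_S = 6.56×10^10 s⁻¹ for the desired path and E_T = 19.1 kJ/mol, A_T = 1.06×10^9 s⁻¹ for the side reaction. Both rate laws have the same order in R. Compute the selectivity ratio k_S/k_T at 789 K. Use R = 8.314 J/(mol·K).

k_S/k_T = (A_S/A_T)·exp[−(E_S−E_T)/(RT)] = (A_S/A_T)·exp[(E_T−E_S)/(RT)].
(E_T−E_S)/(RT) = (19.1−64.2)×10³/(8.314×789) = -45100/6560 = -6.875.
k_S/k_T = (6.56×10^10/1.06×10^9)·exp(-6.875) = 61.89 × 0.001033 = 0.0639.

0.0639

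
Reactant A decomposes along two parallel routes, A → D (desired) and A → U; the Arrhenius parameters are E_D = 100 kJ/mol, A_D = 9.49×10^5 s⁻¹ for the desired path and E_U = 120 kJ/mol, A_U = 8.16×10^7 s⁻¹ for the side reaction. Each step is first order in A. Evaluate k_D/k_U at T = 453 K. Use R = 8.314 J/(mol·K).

With equal orders, S_{D/U} = k_D/k_U = (A_D/A_U)·exp[(E_U−E_D)/(RT)].
(E_U−E_D)/(RT) = (120−100)×10³/(8.314×453) = 20000/3766 = 5.310.
k_D/k_U = (9.49×10^5/8.16×10^7)·exp(5.310) = 0.01163 × 202.4 = 2.35.
Since E_D < E_U, lowering the temperature improves selectivity toward D.

2.35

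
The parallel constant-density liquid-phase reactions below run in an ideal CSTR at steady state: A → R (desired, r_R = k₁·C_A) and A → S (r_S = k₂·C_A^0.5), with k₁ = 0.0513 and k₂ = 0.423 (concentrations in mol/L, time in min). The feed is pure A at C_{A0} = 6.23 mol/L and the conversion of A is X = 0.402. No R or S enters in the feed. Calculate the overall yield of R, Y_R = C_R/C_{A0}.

Exit C_A = C_{A0}(1−X) = 6.23×0.598 = 3.726 mol/L.
A CSTR operates uniformly at the exit composition, giving r_R = 0.1911 and r_S = 0.8165 (each k·C_A^n at C_A = 3.726).
Fraction of consumed A going to R: r_R/(r_R+r_S) = 0.1897.
C_R = 0.1897·C_{A0}·X = 0.1897×6.23×0.402 = 0.475 mol/L; Y_R = C_R/C_{A0} = 0.0763.

0.0763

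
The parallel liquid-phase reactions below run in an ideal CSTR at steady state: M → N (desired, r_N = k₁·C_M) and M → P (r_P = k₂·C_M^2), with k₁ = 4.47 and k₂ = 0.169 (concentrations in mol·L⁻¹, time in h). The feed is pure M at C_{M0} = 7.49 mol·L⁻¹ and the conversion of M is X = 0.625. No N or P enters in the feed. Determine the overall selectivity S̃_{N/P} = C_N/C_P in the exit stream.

Exit C_M = C_{M0}(1−X) = 7.49×0.375 = 2.809 mol·L⁻¹.
Rates in a CSTR are evaluated at the outlet concentration: r_N = 4.47×2.809 = 12.56, r_P = 0.169×2.809^2 = 1.333.
Overall selectivity = C_N/C_P = r_Nτ/(r_Pτ) = r_N/r_P = 9.42.

9.42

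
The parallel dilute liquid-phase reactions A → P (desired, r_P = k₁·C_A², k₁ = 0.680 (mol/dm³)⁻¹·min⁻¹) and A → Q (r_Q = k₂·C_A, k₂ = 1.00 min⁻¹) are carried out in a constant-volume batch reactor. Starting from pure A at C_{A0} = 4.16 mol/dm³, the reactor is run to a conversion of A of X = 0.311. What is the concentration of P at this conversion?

C_A = C_{A0}(1−X) = 2.866 mol/dm³.
Along a PFR/batch, dC_Q/dC_A = −r_Q/(r_P+r_Q) = −k₂/(k₂+k₁·C_A).
Integrating from C_{A0} to C_A: C_Q = (1.00/0.680)·ln[(1.00+0.680·4.16)/(1.00+0.680·2.87)] = 1.471·ln(3.829/2.949) = 0.3839 mol/dm³.
Then C_P = (C_{A0}−C_A) − C_Q = 1.294 − 0.3839 = 0.9098 mol/dm³.

0.910 mol/dm³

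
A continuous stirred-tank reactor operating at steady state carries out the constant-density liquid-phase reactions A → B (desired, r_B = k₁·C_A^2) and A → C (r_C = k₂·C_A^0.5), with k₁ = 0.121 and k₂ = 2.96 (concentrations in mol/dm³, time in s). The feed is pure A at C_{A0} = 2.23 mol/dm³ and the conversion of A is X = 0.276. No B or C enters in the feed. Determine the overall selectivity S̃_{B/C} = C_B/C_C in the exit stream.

0.0839

Exit C_A = C_{A0}(1−X) = 2.23×0.724 = 1.615 mol/dm³.
Rates in a CSTR are evaluated at the outlet concentration: r_B = 0.121×1.615^2 = 0.3154, r_C = 2.96×1.615^0.5 = 3.761.
Overall selectivity = C_B/C_C = r_Bτ/(r_Cτ) = r_B/r_C = 0.0839.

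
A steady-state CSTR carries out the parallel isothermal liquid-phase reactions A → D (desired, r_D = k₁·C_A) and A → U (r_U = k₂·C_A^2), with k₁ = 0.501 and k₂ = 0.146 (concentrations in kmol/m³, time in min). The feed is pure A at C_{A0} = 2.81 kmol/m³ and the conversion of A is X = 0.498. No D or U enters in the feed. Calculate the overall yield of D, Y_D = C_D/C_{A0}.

Exit C_A = C_{A0}(1−X) = 2.81×0.502 = 1.411 kmol/m³.
In a CSTR the entire volume is at exit conditions, so r_D = 0.501×1.411 = 0.7067 and r_U = 0.146×1.411^2 = 0.2905.
Fraction of consumed A going to D: r_D/(r_D+r_U) = 0.7087.
C_D = 0.7087·C_{A0}·X = 0.7087×2.81×0.498 = 0.992 kmol/m³; Y_D = C_D/C_{A0} = 0.353.

0.353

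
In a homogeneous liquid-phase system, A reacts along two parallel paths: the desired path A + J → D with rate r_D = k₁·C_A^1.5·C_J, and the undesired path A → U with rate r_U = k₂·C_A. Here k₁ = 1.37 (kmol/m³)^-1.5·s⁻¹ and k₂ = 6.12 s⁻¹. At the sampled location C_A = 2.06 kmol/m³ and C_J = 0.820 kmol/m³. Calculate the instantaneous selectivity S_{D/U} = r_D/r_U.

0.263

S_{D/U} = r_D/r_U = (k₁·C_A^1.5·C_J)/(k₂·C_A) = (k₁/k₂)·C_A^0.5·C_J.
= (1.37×2.060^1.5×0.8200) / (6.12×2.060) = 3.322/12.61 = 0.263.
Since the desired path is higher order in A, keeping C_A high (PFR or concentrated feed) favours D.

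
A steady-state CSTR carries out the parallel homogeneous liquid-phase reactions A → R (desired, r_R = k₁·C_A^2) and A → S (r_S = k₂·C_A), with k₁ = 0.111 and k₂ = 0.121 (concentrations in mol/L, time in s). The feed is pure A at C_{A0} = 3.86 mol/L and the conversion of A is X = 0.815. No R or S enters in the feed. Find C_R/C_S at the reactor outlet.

Exit C_A = C_{A0}(1−X) = 3.86×0.185 = 0.7141 mol/L.
A CSTR operates uniformly at the exit composition, giving r_R = 0.05660 and r_S = 0.08641 (each k·C_A^n at C_A = 0.7141).
Overall selectivity = C_R/C_S = r_Rτ/(r_Sτ) = r_R/r_S = 0.655.

0.655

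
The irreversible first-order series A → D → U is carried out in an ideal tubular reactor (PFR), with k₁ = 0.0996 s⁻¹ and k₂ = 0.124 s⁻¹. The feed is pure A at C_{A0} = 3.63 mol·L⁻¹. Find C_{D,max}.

Evaluating C_D at τ_opt = ln(k₂/k₁)/(k₂−k₁) gives C_{D,max}/C_{A0} = (k₁/k₂)^[k₂/(k₂−k₁)].
= (0.0996/0.124)^(0.124/(0.124−0.0996)) = (0.8032)^(5.082) = 0.3284.
C_{D,max} = 0.3284×3.63 = 1.19 mol·L⁻¹.

1.19 mol·L⁻¹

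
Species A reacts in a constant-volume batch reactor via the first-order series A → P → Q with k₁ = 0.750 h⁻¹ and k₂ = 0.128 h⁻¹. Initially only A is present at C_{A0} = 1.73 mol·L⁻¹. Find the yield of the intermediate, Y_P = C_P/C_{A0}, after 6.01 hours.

Solving the coupled first-order balances gives C_P(t) = [k₁/(k₂−k₁)]·C_{A0}·(e^(−k₁t) − e^(−k₂t)).
e^(−k₁t) = e^(−0.750×6.01) = e^(−4.508) = 0.01103; e^(−k₂t) = e^(−0.7693) = 0.4633.
C_P = 0.750×1.73/(0.128−0.750) × (0.01103−0.4633) = (-2.086)×(-0.4523) = 0.9435 mol·L⁻¹.
Y_P = C_P/C_{A0} = 0.9435/1.73 = 0.545.

0.545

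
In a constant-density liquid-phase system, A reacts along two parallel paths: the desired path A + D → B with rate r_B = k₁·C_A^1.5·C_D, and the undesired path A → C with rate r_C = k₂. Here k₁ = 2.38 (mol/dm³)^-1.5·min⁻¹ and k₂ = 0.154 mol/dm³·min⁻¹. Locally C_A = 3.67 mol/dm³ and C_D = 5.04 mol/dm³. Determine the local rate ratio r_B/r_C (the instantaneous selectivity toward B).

548

S_{B/C} = r_B/r_C = (k₁·C_A^1.5·C_D)/(k₂) = (k₁/k₂)·C_A^1.5·C_D.
= (2.38×3.670^1.5×5.040) / (0.154) = 84.33/0.1540 = 548.
Since the desired path is higher order in A, keeping C_A high (PFR or concentrated feed) favours B.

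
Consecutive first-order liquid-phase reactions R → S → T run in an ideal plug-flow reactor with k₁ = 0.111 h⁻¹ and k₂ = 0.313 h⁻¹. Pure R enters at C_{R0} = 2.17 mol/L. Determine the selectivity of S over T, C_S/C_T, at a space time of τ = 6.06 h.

0.679

For first-order series with pure R initially, C_S(τ) = k₁C_{R0}/(k₂−k₁)·(e^(−k₁τ) − e^(−k₂τ)).
e^(−k₁τ) = e^(−0.111×6.06) = e^(−0.6727) = 0.5103; e^(−k₂τ) = e^(−1.897) = 0.1501.
C_S = 0.111×2.17/(0.313−0.111) × (0.5103−0.1501) = 1.192×0.3603 = 0.4296 mol/L.
C_R = C_{R0}e^(−k₁τ) = 1.107 mol/L, so C_T = C_{R0}−C_R−C_S = 0.6329 mol/L; C_S/C_T = 0.679.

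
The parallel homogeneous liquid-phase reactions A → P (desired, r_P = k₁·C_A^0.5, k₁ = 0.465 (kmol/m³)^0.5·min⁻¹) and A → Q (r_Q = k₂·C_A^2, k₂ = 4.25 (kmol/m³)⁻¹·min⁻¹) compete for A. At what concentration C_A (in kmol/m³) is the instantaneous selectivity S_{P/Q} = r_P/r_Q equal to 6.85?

0.0634 kmol/m³

S_{P/Q} = (k₁/k₂)·C_A^-1.5 ⇒ C_A = (S·k₂/k₁)^(1/(-1.5)).
= (6.85×4.25/0.465)^(-0.6667) = (62.61)^(-0.6667) = 0.0634 kmol/m³.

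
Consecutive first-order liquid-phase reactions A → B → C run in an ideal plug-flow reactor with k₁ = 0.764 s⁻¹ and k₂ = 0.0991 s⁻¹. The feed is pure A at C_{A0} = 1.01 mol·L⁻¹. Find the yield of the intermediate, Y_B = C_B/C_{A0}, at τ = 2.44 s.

For first-order series with pure A initially, C_B(τ) = k₁C_{A0}/(k₂−k₁)·(e^(−k₁τ) − e^(−k₂τ)).
e^(−k₁τ) = e^(−0.764×2.44) = e^(−1.864) = 0.1550; e^(−k₂τ) = e^(−0.2418) = 0.7852.
C_B = 0.764×1.01/(0.0991−0.764) × (0.1550−0.7852) = (-1.161)×(-0.6302) = 0.7314 mol·L⁻¹.
Y_B = C_B/C_{A0} = 0.7314/1.01 = 0.724.

0.724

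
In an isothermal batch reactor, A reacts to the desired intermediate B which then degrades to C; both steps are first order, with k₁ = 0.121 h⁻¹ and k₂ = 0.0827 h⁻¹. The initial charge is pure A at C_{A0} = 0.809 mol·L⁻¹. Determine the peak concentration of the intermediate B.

For a first-order series the maximum intermediate yield is C_{B,max}/C_{A0} = (k₁/k₂)^[k₂/(k₂−k₁)].
= (0.121/0.0827)^(0.0827/(0.0827−0.121)) = (1.463)^(-2.159) = 0.4397.
C_{B,max} = 0.4397×0.809 = 0.356 mol·L⁻¹.

0.356 mol·L⁻¹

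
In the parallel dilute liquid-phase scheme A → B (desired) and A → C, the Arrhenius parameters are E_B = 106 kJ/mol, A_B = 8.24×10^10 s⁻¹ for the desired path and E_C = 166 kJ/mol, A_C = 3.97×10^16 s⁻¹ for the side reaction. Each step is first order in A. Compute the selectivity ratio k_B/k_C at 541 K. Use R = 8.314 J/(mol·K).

1.29

k_B/k_C = (A_B/A_C)·exp[−(E_B−E_C)/(RT)] = (A_B/A_C)·exp[(E_C−E_B)/(RT)].
(E_C−E_B)/(RT) = (166−106)×10³/(8.314×541) = 60000/4498 = 13.34.
k_B/k_C = (8.24×10^10/3.97×10^16)·exp(13.34) = 2.076×10^-6 × 6.213×10^5 = 1.29.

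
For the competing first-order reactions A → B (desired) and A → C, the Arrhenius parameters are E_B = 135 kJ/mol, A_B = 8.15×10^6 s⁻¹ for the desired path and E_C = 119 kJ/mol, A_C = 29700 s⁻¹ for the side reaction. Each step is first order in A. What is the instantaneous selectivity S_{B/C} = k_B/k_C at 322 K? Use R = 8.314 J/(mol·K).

With equal orders, S_{B/C} = k_B/k_C = (A_B/A_C)·exp[(E_C−E_B)/(RT)].
(E_C−E_B)/(RT) = (119−135)×10³/(8.314×322) = -16000/2677 = -5.977.
k_B/k_C = (8.15×10^6/29700)·exp(-5.977) = 274.4 × 0.002537 = 0.696.

0.696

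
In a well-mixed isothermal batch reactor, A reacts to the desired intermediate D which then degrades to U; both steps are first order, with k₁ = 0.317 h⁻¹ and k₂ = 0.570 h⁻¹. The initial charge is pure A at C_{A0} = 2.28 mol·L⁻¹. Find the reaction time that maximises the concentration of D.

2.32 h

The intermediate peaks when r₁ = r₂, i.e. k₁e^(−k₁t) = k₂e^(−k₂t), giving t_opt = ln(k₂/k₁)/(k₂−k₁).
= ln(0.570/0.317)/(0.570−0.317) = ln(1.798)/0.2530 = 0.5867/0.2530 = 2.32 h.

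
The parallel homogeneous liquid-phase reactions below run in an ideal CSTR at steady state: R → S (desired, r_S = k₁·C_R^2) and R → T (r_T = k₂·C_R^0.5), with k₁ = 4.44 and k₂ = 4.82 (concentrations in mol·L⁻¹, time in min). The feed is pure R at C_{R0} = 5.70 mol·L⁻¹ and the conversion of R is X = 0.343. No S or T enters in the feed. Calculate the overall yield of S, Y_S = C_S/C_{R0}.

Exit C_R = C_{R0}(1−X) = 5.70×0.657 = 3.745 mol·L⁻¹.
A CSTR operates uniformly at the exit composition, giving r_S = 62.27 and r_T = 9.328 (each k·C_R^n at C_R = 3.745).
Fraction of consumed R going to S: r_S/(r_S+r_T) = 0.8697.
C_S = 0.8697·C_{R0}·X = 0.8697×5.70×0.343 = 1.70 mol·L⁻¹; Y_S = C_S/C_{R0} = 0.298.

0.298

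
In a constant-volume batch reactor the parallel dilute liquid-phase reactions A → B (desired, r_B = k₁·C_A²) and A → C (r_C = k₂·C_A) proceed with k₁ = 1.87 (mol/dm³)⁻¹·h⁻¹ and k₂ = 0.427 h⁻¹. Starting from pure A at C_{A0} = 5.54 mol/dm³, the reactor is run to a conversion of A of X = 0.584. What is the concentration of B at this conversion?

3.05 mol/dm³

C_A = C_{A0}(1−X) = 2.305 mol/dm³.
Along a PFR/batch, dC_C/dC_A = −r_C/(r_B+r_C) = −k₂/(k₂+k₁·C_A).
Integrating from C_{A0} to C_A: C_C = (0.427/1.87)·ln[(0.427+1.87·5.54)/(0.427+1.87·2.30)] = 0.2283·ln(10.79/4.737) = 0.1879 mol/dm³.
Then C_B = (C_{A0}−C_A) − C_C = 3.235 − 0.1879 = 3.047 mol/dm³.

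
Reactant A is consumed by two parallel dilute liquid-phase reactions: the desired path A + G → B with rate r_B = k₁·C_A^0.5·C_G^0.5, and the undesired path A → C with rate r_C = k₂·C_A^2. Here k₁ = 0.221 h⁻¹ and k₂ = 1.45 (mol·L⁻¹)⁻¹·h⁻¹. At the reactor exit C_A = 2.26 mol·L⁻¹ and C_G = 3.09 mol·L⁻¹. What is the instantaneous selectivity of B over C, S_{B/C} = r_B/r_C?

0.0789

S_{B/C} = r_B/r_C = (k₁·C_A^0.5·C_G^0.5)/(k₂·C_A^2) = (k₁/k₂)·C_A^-1.5·C_G^0.5.
= (0.221×2.260^0.5×3.090^0.5) / (1.45×2.260^2) = 0.5840/7.406 = 0.0789.
The undesired path is higher order in A, so low C_A (CSTR or dilute feed) favours B.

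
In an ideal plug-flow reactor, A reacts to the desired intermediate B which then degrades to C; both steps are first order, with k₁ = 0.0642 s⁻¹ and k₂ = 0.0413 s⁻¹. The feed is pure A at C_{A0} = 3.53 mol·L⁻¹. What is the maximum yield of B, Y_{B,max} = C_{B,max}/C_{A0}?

0.451

At the optimum, C_{B,max}/C_{A0} = (k₁/k₂)^[k₂/(k₂−k₁)].
= (0.0642/0.0413)^(0.0413/(0.0413−0.0642)) = (1.554)^(-1.803) = 0.4513.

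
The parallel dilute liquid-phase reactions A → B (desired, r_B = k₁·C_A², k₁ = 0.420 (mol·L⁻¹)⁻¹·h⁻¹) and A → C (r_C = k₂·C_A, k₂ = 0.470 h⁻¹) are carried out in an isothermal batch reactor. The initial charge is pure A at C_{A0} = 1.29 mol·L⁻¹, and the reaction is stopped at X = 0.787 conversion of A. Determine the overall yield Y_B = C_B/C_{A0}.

0.312

C_A = C_{A0}(1−X) = 0.2748 mol·L⁻¹.
Along a PFR/batch, dC_C/dC_A = −r_C/(r_B+r_C) = −k₂/(k₂+k₁·C_A).
Integrating from C_{A0} to C_A: C_C = (0.470/0.420)·ln[(0.470+0.420·1.29)/(0.470+0.420·0.275)] = 1.119·ln(1.012/0.5854) = 0.6123 mol·L⁻¹.
Then C_B = (C_{A0}−C_A) − C_C = 1.015 − 0.6123 = 0.4029 mol·L⁻¹.
Y_B = C_B/C_{A0} = 0.4029/1.29 = 0.312.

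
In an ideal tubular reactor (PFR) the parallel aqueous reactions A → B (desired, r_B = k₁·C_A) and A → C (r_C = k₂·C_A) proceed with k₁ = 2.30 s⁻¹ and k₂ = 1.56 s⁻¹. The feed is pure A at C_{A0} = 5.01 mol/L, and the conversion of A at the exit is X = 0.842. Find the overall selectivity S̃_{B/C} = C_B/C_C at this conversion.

C_A = C_{A0}(1−X) = 0.7916 mol/L.
Both paths are first order in A, so the instantaneous fraction to B is constant: dC_B/d(−C_A) = k₁/(k₁+k₂) = 0.5959.
C_B = 0.5959·(C_{A0}−C_A) = 0.5959×4.218 = 2.51 mol/L.
C_C = (C_{A0}−C_A)−C_B = 1.705 mol/L; S̃_{B/C} = 2.514/1.705 = 1.47.

1.47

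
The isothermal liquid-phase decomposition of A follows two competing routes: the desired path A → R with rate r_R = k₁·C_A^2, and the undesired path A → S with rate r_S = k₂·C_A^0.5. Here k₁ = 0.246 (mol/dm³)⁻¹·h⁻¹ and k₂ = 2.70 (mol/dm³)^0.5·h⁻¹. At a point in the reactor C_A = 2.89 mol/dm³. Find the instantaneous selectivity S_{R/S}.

0.448

S_{R/S} = r_R/r_S = (k₁·C_A^2)/(k₂·C_A^0.5) = (k₁/k₂)·C_A^1.5.
= (0.246×2.890^2) / (2.70×2.890^0.5) = 2.055/4.590 = 0.448.
Since the desired path is higher order in A, keeping C_A high (PFR or concentrated feed) favours R.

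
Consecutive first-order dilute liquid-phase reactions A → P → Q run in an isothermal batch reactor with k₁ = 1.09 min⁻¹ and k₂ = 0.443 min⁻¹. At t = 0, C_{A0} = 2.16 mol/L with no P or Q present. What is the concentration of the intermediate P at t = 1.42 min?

For first-order series with pure A initially, C_P(t) = k₁C_{A0}/(k₂−k₁)·(e^(−k₁t) − e^(−k₂t)).
e^(−k₁t) = e^(−1.09×1.42) = e^(−1.548) = 0.2127; e^(−k₂t) = e^(−0.6291) = 0.5331.
C_P = 1.09×2.16/(0.443−1.09) × (0.2127−0.5331) = (-3.639)×(-0.3204) = 1.166 mol/L.

1.17 mol/L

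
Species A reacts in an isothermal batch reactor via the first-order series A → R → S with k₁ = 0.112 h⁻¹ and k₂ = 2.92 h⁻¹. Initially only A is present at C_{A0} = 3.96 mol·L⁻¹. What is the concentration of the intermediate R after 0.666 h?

0.124 mol·L⁻¹

The intermediate concentration in a first-order A→B→C sequence is C_R = k₁C_{A0}(e^(−k₁t) − e^(−k₂t))/(k₂−k₁).
e^(−k₁t) = e^(−0.112×0.666) = e^(−0.07459) = 0.9281; e^(−k₂t) = e^(−1.945) = 0.1430.
C_R = 0.112×3.96/(2.92−0.112) × (0.9281−0.1430) = 0.1579×0.7851 = 0.1240 mol·L⁻¹.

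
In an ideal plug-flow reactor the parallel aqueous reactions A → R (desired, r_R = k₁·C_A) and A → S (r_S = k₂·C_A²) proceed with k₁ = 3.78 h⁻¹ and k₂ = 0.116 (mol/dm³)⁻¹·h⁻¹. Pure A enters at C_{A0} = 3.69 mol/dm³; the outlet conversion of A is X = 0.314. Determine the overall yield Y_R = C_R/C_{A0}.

C_A = C_{A0}(1−X) = 2.531 mol/dm³.
Along a PFR/batch, dC_R/dC_A = −r_R/(r_R+r_S) = −k₁/(k₁+k₂·C_A).
Integrating from C_{A0} to C_A: C_R = (3.78/0.116)·ln[(3.78+0.116·3.69)/(3.78+0.116·2.53)] = 32.59·ln(4.208/4.074) = 1.058 mol/dm³.
Y_R = C_R/C_{A0} = 1.058/3.69 = 0.287.

0.287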